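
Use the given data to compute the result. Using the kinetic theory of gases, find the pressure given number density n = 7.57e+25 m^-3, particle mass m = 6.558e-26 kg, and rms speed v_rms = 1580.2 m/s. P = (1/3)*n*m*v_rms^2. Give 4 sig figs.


Step 1: v_rms^2 = 1580.2^2 = 2.497e+06
Step 2: n*m = 7.57e+25*6.558e-26 = 4.964
Step 3: P = (1/3)*4.964*2.497e+06 = 4.132e+06 Pa

4.132e+06


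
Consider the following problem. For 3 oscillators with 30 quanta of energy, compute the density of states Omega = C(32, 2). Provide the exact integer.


Step 1: Use binomial coefficient C(32, 2)
Step 2: Numerator = 32! / 30!
Step 3: Denominator = 2!
Step 4: Omega = 496

496


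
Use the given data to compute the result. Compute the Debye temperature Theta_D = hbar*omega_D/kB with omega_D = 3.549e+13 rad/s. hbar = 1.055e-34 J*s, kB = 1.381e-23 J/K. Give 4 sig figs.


Step 1: hbar*omega_D = 1.055e-34 * 3.549e+13 = 3.744e-21 J
Step 2: Theta_D = 3.744e-21 / 1.381e-23
Step 3: Theta_D = 271.1 K

271.1


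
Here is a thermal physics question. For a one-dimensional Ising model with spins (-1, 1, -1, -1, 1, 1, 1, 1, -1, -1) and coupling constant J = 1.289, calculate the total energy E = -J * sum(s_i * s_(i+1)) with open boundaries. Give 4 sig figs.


Step 1: Nearest-neighbor products: -1, -1, 1, -1, 1, 1, 1, -1, 1
Step 2: Sum of products = 1
Step 3: E = -1.289 * 1 = -1.289

-1.289


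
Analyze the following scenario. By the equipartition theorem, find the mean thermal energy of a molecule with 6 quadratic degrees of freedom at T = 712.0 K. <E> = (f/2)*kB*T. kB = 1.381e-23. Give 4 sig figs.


Step 1: f/2 = 6/2 = 3
Step 2: kB*T = 1.381e-23 * 712.0 = 9.833e-21
Step 3: <E> = 3 * 9.833e-21 = 2.95e-20 J

2.95e-20


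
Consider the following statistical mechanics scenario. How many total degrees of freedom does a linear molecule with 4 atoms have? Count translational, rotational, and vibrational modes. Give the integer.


Step 1: Translational DOF = 3
Step 2: Rotational DOF (linear) = 2
Step 3: Vibrational DOF = 3*4 - 5 = 7
Step 4: Total = 3 + 2 + 7 = 12

12


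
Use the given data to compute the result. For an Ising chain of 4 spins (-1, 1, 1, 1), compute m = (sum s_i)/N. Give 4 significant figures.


Step 1: Count up spins (+1): 3, down spins (-1): 1
Step 2: Total magnetization M = 3 - 1 = 2
Step 3: m = M/N = 2/4 = 0.5

0.5


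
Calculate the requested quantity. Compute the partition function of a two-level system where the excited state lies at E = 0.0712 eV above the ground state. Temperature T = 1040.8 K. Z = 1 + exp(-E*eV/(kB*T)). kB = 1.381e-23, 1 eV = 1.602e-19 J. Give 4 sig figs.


Step 1: Compute beta*E = E*eV/(kB*T) = 0.0712*1.602e-19/(1.381e-23*1040.8) = 0.7936
Step 2: exp(-beta*E) = exp(-0.7936) = 0.4522
Step 3: Z = 1 + 0.4522 = 1.452

1.452


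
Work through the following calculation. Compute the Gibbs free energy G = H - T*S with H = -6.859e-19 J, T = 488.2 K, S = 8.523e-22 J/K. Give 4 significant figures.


Step 1: T*S = 488.2 * 8.523e-22 = 4.161e-19 J
Step 2: G = H - T*S = -6.859e-19 - 4.161e-19
Step 3: G = -1.102e-18 J

-1.102e-18


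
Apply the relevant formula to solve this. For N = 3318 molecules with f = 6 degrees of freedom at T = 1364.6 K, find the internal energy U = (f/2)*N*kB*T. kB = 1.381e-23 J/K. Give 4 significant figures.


Step 1: f/2 = 6/2 = 3.0
Step 2: N*kB*T = 3318*1.381e-23*1364.6 = 6.253e-17
Step 3: U = 3.0 * 6.253e-17 = 1.876e-16 J

1.876e-16


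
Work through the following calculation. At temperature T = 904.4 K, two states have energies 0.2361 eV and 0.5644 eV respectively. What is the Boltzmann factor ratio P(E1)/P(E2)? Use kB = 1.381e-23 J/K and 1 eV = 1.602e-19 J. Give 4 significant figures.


Step 1: Compute energy difference dE = E1 - E2 = 0.2361 - 0.5644 = -0.3283 eV
Step 2: Convert to Joules: dE_J = -0.3283 * 1.602e-19 = -5.259e-20 J
Step 3: Compute exponent = -dE_J / (kB * T) = -(-5.259e-20) / (1.381e-23 * 904.4) = 4.211
Step 4: P(E1)/P(E2) = exp(4.211) = 67.42

67.42


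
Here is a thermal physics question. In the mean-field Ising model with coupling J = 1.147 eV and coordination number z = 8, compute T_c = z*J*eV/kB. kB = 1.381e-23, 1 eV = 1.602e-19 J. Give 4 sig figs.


Step 1: z*J = 8*1.147 = 9.176 eV
Step 2: Convert to Joules: 9.176*1.602e-19 = 1.47e-18 J
Step 3: T_c = 1.47e-18 / 1.381e-23 = 1.064e+05 K

1.064e+05


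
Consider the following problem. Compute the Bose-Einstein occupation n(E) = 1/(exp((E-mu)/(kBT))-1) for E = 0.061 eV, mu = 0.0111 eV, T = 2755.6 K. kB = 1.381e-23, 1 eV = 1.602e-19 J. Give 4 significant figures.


Step 1: (E - mu) = 0.0499 eV
Step 2: x = (E-mu)*eV/(kB*T) = 0.0499*1.602e-19/(1.381e-23*2755.6) = 0.2101
Step 3: exp(x) = 1.234
Step 4: n = 1/(exp(x)-1) = 4.278

4.278


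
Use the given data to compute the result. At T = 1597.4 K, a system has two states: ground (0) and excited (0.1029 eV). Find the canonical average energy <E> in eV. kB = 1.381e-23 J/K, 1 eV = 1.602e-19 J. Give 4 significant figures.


Step 1: beta*E = 0.1029*1.602e-19/(1.381e-23*1597.4) = 0.7473
Step 2: exp(-beta*E) = 0.4737
Step 3: <E> = 0.1029*0.4737/(1+0.4737) = 0.03307 eV

0.03307


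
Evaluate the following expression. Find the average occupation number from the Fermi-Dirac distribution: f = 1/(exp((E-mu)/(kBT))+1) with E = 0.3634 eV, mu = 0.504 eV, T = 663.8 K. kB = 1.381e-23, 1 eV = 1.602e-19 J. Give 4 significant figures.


Step 1: (E - mu) = 0.3634 - 0.504 = -0.1406 eV
Step 2: Convert: (E-mu)*eV = -2.252e-20 J
Step 3: x = (E-mu)*eV/(kB*T) = -2.457
Step 4: f = 1/(exp(-2.457)+1) = 0.9211

0.9211


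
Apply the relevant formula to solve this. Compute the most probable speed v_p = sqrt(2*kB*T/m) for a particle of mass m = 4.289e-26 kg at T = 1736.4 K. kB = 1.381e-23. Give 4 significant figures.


Step 1: Numerator = 2*kB*T = 2*1.381e-23*1736.4 = 4.796e-20
Step 2: Ratio = 4.796e-20 / 4.289e-26 = 1.118e+06
Step 3: v_p = sqrt(1.118e+06) = 1057 m/s

1057


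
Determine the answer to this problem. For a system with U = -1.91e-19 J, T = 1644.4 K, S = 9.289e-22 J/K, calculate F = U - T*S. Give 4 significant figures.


Step 1: T*S = 1644.4 * 9.289e-22 = 1.527e-18 J
Step 2: F = U - T*S = -1.91e-19 - 1.527e-18
Step 3: F = -1.718e-18 J

-1.718e-18


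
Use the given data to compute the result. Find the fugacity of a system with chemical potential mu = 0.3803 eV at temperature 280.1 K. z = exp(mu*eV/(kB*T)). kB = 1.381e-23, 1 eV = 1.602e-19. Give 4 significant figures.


Step 1: Convert mu to Joules: 0.3803*1.602e-19 = 6.092e-20 J
Step 2: kB*T = 1.381e-23*280.1 = 3.868e-21 J
Step 3: mu/(kB*T) = 15.75
Step 4: z = exp(15.75) = 6.921e+06

6.921e+06


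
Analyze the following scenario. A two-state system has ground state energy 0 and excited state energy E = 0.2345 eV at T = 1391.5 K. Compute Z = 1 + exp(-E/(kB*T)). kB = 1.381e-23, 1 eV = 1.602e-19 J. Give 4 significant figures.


Step 1: Compute beta*E = E*eV/(kB*T) = 0.2345*1.602e-19/(1.381e-23*1391.5) = 1.955
Step 2: exp(-beta*E) = exp(-1.955) = 0.1416
Step 3: Z = 1 + 0.1416 = 1.142

1.142


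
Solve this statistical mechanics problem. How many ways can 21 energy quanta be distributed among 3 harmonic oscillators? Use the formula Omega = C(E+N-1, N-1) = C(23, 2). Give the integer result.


Step 1: Use binomial coefficient C(23, 2)
Step 2: Numerator = 23! / 21!
Step 3: Denominator = 2!
Step 4: Omega = 253

253


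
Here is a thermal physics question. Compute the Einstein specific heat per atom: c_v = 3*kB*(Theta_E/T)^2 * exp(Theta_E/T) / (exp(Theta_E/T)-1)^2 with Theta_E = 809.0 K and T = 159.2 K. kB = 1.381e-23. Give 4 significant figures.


Step 1: x = Theta_E/T = 809.0/159.2 = 5.082
Step 2: x^2 = 25.82
Step 3: exp(x) = 161
Step 4: c_v = 3*1.381e-23*25.82*161/(161-1)^2 = 6.727e-24

6.727e-24


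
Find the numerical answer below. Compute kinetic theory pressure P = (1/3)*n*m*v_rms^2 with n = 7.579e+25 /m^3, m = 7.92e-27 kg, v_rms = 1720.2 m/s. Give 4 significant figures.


Step 1: v_rms^2 = 1720.2^2 = 2.959e+06
Step 2: n*m = 7.579e+25*7.92e-27 = 0.6003
Step 3: P = (1/3)*0.6003*2.959e+06 = 5.921e+05 Pa

5.921e+05


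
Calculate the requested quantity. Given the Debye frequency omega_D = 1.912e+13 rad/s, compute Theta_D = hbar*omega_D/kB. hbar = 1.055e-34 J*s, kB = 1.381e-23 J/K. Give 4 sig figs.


Step 1: hbar*omega_D = 1.055e-34 * 1.912e+13 = 2.017e-21 J
Step 2: Theta_D = 2.017e-21 / 1.381e-23
Step 3: Theta_D = 146.1 K

146.1


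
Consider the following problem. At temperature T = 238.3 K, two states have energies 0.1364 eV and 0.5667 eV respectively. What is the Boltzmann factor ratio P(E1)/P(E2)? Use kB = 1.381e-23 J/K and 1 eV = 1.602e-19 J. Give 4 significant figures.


Step 1: Compute energy difference dE = E1 - E2 = 0.1364 - 0.5667 = -0.4303 eV
Step 2: Convert to Joules: dE_J = -0.4303 * 1.602e-19 = -6.893e-20 J
Step 3: Compute exponent = -dE_J / (kB * T) = -(-6.893e-20) / (1.381e-23 * 238.3) = 20.95
Step 4: P(E1)/P(E2) = exp(20.95) = 1.25e+09

1.25e+09


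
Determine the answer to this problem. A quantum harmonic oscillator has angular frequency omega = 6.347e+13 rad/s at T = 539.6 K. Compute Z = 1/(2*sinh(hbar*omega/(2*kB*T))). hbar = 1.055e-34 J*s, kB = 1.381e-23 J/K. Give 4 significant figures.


Step 1: Compute x = hbar*omega/(kB*T) = 1.055e-34*6.347e+13/(1.381e-23*539.6) = 0.8986
Step 2: x/2 = 0.4493
Step 3: sinh(x/2) = 0.4646
Step 4: Z = 1/(2*0.4646) = 1.076

1.076


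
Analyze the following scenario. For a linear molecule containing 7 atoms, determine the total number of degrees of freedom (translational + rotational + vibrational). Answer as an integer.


Step 1: Translational DOF = 3
Step 2: Rotational DOF (linear) = 2
Step 3: Vibrational DOF = 3*7 - 5 = 16
Step 4: Total = 3 + 2 + 16 = 21

21


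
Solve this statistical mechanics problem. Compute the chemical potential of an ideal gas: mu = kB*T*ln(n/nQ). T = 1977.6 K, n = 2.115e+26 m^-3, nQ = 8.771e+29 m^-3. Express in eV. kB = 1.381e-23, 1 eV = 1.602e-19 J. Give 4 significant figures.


Step 1: n/nQ = 2.115e+26/8.771e+29 = 0.0002411
Step 2: ln(n/nQ) = -8.33
Step 3: mu = kB*T*ln(n/nQ) = 2.731e-20*-8.33 = -2.275e-19 J
Step 4: Convert to eV: -2.275e-19/1.602e-19 = -1.42 eV

-1.42


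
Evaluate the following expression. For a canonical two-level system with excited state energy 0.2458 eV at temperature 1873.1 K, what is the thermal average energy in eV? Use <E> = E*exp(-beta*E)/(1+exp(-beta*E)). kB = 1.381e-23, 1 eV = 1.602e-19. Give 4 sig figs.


Step 1: beta*E = 0.2458*1.602e-19/(1.381e-23*1873.1) = 1.522
Step 2: exp(-beta*E) = 0.2182
Step 3: <E> = 0.2458*0.2182/(1+0.2182) = 0.04403 eV

0.04403


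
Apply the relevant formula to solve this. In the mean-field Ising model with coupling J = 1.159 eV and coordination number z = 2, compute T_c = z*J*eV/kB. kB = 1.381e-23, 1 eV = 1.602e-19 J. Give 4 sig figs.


Step 1: z*J = 2*1.159 = 2.318 eV
Step 2: Convert to Joules: 2.318*1.602e-19 = 3.713e-19 J
Step 3: T_c = 3.713e-19 / 1.381e-23 = 2.689e+04 K

2.689e+04


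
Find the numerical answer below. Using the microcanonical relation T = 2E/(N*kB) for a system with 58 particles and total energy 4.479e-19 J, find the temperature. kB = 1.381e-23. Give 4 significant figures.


Step 1: Numerator = 2*E = 2*4.479e-19 = 8.958e-19 J
Step 2: Denominator = N*kB = 58*1.381e-23 = 8.01e-22
Step 3: T = 8.958e-19 / 8.01e-22 = 1118 K

1118


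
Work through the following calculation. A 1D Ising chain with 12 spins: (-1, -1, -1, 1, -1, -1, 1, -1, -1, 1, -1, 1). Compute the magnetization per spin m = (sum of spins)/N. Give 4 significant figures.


Step 1: Count up spins (+1): 4, down spins (-1): 8
Step 2: Total magnetization M = 4 - 8 = -4
Step 3: m = M/N = -4/12 = -0.3333

-0.3333


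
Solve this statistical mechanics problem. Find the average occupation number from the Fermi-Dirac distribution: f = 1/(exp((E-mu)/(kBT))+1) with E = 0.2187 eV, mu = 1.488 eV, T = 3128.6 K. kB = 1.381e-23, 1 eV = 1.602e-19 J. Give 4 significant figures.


Step 1: (E - mu) = 0.2187 - 1.488 = -1.269 eV
Step 2: Convert: (E-mu)*eV = -2.033e-19 J
Step 3: x = (E-mu)*eV/(kB*T) = -4.706
Step 4: f = 1/(exp(-4.706)+1) = 0.991

0.991


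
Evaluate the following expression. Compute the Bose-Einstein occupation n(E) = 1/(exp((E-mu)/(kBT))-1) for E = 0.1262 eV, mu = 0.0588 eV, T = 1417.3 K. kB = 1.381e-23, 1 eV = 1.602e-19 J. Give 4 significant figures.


Step 1: (E - mu) = 0.0674 eV
Step 2: x = (E-mu)*eV/(kB*T) = 0.0674*1.602e-19/(1.381e-23*1417.3) = 0.5517
Step 3: exp(x) = 1.736
Step 4: n = 1/(exp(x)-1) = 1.358

1.358


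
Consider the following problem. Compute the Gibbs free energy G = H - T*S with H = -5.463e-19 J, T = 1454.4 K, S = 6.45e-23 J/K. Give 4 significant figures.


Step 1: T*S = 1454.4 * 6.45e-23 = 9.381e-20 J
Step 2: G = H - T*S = -5.463e-19 - 9.381e-20
Step 3: G = -6.401e-19 J

-6.401e-19


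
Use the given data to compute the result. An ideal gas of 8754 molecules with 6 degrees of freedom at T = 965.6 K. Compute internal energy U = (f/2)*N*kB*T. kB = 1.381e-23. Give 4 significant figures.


Step 1: f/2 = 6/2 = 3.0
Step 2: N*kB*T = 8754*1.381e-23*965.6 = 1.167e-16
Step 3: U = 3.0 * 1.167e-16 = 3.502e-16 J

3.502e-16


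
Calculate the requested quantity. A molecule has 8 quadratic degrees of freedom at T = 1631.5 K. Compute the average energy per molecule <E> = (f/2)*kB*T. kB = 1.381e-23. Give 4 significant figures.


Step 1: f/2 = 8/2 = 4
Step 2: kB*T = 1.381e-23 * 1631.5 = 2.253e-20
Step 3: <E> = 4 * 2.253e-20 = 9.012e-20 J

9.012e-20


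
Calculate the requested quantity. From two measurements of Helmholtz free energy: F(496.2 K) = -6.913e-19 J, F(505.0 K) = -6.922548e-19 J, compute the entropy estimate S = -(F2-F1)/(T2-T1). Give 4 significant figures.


Step 1: dF = F2 - F1 = -6.922548e-19 - (-6.913e-19) = -9.548e-22 J
Step 2: dT = T2 - T1 = 505.0 - 496.2 = 8.8 K
Step 3: S = -dF/dT = -(-9.548e-22)/8.8 = 1.085e-22 J/K

1.085e-22


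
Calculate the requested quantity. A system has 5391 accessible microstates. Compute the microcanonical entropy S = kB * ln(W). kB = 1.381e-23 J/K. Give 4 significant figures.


Step 1: ln(W) = ln(5391) = 8.592
Step 2: S = kB * ln(W) = 1.381e-23 * 8.592
Step 3: S = 1.187e-22 J/K

1.187e-22


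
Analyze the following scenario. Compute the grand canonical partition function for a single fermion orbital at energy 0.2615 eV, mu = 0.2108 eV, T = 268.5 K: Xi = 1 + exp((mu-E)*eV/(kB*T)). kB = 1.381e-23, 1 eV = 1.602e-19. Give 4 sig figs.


Step 1: (mu - E) = 0.2108 - 0.2615 = -0.0507 eV
Step 2: x = (mu-E)*eV/(kB*T) = -0.0507*1.602e-19/(1.381e-23*268.5) = -2.19
Step 3: exp(x) = 0.1119
Step 4: Xi = 1 + 0.1119 = 1.112

1.112


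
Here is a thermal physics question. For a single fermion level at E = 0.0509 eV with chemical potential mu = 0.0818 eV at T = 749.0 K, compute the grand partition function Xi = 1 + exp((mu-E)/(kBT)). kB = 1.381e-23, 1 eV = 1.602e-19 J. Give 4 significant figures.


Step 1: (mu - E) = 0.0818 - 0.0509 = 0.0309 eV
Step 2: x = (mu-E)*eV/(kB*T) = 0.0309*1.602e-19/(1.381e-23*749.0) = 0.4786
Step 3: exp(x) = 1.614
Step 4: Xi = 1 + 1.614 = 2.614

2.614


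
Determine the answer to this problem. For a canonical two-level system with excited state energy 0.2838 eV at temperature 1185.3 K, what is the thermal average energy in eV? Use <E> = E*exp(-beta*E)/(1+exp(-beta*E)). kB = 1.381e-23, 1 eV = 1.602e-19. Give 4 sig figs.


Step 1: beta*E = 0.2838*1.602e-19/(1.381e-23*1185.3) = 2.777
Step 2: exp(-beta*E) = 0.06219
Step 3: <E> = 0.2838*0.06219/(1+0.06219) = 0.01662 eV

0.01662


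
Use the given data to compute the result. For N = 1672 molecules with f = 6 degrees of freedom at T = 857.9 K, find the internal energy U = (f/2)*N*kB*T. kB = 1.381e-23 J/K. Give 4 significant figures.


Step 1: f/2 = 6/2 = 3.0
Step 2: N*kB*T = 1672*1.381e-23*857.9 = 1.981e-17
Step 3: U = 3.0 * 1.981e-17 = 5.943e-17 J

5.943e-17


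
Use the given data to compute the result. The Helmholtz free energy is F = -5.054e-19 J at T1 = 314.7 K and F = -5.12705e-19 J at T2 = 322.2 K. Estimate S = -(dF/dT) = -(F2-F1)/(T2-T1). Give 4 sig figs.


Step 1: dF = F2 - F1 = -5.12705e-19 - (-5.054e-19) = -7.305e-21 J
Step 2: dT = T2 - T1 = 322.2 - 314.7 = 7.5 K
Step 3: S = -dF/dT = -(-7.305e-21)/7.5 = 9.74e-22 J/K

9.74e-22


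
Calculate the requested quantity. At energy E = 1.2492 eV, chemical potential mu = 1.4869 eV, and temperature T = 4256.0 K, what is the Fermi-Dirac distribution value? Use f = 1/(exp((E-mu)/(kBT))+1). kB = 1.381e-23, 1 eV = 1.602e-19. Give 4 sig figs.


Step 1: (E - mu) = 1.2492 - 1.4869 = -0.2377 eV
Step 2: Convert: (E-mu)*eV = -3.808e-20 J
Step 3: x = (E-mu)*eV/(kB*T) = -0.6479
Step 4: f = 1/(exp(-0.6479)+1) = 0.6565

0.6565


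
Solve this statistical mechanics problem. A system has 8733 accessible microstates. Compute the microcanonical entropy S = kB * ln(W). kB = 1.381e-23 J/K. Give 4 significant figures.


Step 1: ln(W) = ln(8733) = 9.075
Step 2: S = kB * ln(W) = 1.381e-23 * 9.075
Step 3: S = 1.253e-22 J/K

1.253e-22


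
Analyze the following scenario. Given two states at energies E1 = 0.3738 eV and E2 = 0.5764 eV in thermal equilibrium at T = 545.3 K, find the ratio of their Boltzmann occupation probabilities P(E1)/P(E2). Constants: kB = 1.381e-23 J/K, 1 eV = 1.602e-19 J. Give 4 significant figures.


Step 1: Compute energy difference dE = E1 - E2 = 0.3738 - 0.5764 = -0.2026 eV
Step 2: Convert to Joules: dE_J = -0.2026 * 1.602e-19 = -3.246e-20 J
Step 3: Compute exponent = -dE_J / (kB * T) = -(-3.246e-20) / (1.381e-23 * 545.3) = 4.31
Step 4: P(E1)/P(E2) = exp(4.31) = 74.44

74.44


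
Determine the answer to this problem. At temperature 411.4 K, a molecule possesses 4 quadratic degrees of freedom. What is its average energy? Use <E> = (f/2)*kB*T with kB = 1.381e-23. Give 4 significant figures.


Step 1: f/2 = 4/2 = 2
Step 2: kB*T = 1.381e-23 * 411.4 = 5.681e-21
Step 3: <E> = 2 * 5.681e-21 = 1.136e-20 J

1.136e-20


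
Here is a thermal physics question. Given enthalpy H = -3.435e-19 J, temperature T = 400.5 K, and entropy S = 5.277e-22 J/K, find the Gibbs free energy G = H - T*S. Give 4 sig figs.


Step 1: T*S = 400.5 * 5.277e-22 = 2.113e-19 J
Step 2: G = H - T*S = -3.435e-19 - 2.113e-19
Step 3: G = -5.548e-19 J

-5.548e-19


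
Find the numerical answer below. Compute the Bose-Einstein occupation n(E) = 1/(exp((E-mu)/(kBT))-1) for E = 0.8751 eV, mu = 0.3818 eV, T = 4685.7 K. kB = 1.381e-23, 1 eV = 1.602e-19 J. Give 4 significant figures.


Step 1: (E - mu) = 0.4933 eV
Step 2: x = (E-mu)*eV/(kB*T) = 0.4933*1.602e-19/(1.381e-23*4685.7) = 1.221
Step 3: exp(x) = 3.391
Step 4: n = 1/(exp(x)-1) = 0.4182

0.4182


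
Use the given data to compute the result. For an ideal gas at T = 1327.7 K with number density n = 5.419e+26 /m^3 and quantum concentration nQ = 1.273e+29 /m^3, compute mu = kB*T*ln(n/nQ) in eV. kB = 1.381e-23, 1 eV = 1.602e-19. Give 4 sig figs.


Step 1: n/nQ = 5.419e+26/1.273e+29 = 0.004257
Step 2: ln(n/nQ) = -5.459
Step 3: mu = kB*T*ln(n/nQ) = 1.834e-20*-5.459 = -1.001e-19 J
Step 4: Convert to eV: -1.001e-19/1.602e-19 = -0.6248 eV

-0.6248


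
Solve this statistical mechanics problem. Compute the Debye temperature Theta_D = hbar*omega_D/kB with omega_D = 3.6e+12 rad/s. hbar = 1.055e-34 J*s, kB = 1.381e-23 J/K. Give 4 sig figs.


Step 1: hbar*omega_D = 1.055e-34 * 3.6e+12 = 3.798e-22 J
Step 2: Theta_D = 3.798e-22 / 1.381e-23
Step 3: Theta_D = 27.5 K

27.5


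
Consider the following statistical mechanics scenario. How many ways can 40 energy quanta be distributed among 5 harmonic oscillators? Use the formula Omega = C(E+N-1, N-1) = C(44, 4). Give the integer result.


Step 1: Use binomial coefficient C(44, 4)
Step 2: Numerator = 44! / 40!
Step 3: Denominator = 4!
Step 4: Omega = 135751

135751


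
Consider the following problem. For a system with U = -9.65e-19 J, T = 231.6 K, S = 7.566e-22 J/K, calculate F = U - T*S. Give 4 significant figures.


Step 1: T*S = 231.6 * 7.566e-22 = 1.752e-19 J
Step 2: F = U - T*S = -9.65e-19 - 1.752e-19
Step 3: F = -1.14e-18 J

-1.14e-18


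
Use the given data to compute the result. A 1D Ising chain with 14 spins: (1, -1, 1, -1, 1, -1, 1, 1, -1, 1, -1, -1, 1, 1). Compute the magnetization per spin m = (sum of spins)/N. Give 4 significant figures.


Step 1: Count up spins (+1): 8, down spins (-1): 6
Step 2: Total magnetization M = 8 - 6 = 2
Step 3: m = M/N = 2/14 = 0.1429

0.1429


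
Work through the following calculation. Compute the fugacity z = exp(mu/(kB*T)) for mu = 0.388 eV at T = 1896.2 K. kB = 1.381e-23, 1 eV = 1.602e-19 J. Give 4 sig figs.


Step 1: Convert mu to Joules: 0.388*1.602e-19 = 6.216e-20 J
Step 2: kB*T = 1.381e-23*1896.2 = 2.619e-20 J
Step 3: mu/(kB*T) = 2.374
Step 4: z = exp(2.374) = 10.74

10.74


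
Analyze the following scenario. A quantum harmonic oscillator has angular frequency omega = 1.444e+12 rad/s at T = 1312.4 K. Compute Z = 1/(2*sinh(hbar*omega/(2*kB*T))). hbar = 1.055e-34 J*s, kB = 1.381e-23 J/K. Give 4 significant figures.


Step 1: Compute x = hbar*omega/(kB*T) = 1.055e-34*1.444e+12/(1.381e-23*1312.4) = 0.008405
Step 2: x/2 = 0.004203
Step 3: sinh(x/2) = 0.004203
Step 4: Z = 1/(2*0.004203) = 119

119


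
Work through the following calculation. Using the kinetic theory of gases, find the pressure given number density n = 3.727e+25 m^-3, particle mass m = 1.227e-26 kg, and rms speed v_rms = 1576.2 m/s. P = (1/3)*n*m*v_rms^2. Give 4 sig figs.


Step 1: v_rms^2 = 1576.2^2 = 2.484e+06
Step 2: n*m = 3.727e+25*1.227e-26 = 0.4573
Step 3: P = (1/3)*0.4573*2.484e+06 = 3.787e+05 Pa

3.787e+05


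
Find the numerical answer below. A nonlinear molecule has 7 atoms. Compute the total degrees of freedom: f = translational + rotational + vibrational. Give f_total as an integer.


Step 1: Translational DOF = 3
Step 2: Rotational DOF (nonlinear) = 3
Step 3: Vibrational DOF = 3*7 - 6 = 15
Step 4: Total = 3 + 3 + 15 = 21

21


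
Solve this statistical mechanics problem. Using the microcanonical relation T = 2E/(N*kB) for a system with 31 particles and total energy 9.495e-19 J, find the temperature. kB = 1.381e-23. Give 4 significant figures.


Step 1: Numerator = 2*E = 2*9.495e-19 = 1.899e-18 J
Step 2: Denominator = N*kB = 31*1.381e-23 = 4.281e-22
Step 3: T = 1.899e-18 / 4.281e-22 = 4436 K

4436


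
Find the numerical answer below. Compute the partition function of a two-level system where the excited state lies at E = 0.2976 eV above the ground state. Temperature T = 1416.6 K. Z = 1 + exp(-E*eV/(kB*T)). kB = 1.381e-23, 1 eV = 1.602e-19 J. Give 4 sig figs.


Step 1: Compute beta*E = E*eV/(kB*T) = 0.2976*1.602e-19/(1.381e-23*1416.6) = 2.437
Step 2: exp(-beta*E) = exp(-2.437) = 0.08742
Step 3: Z = 1 + 0.08742 = 1.087

1.087


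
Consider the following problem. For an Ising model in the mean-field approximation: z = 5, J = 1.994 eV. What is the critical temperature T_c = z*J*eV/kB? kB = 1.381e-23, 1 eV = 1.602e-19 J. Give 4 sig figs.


Step 1: z*J = 5*1.994 = 9.97 eV
Step 2: Convert to Joules: 9.97*1.602e-19 = 1.597e-18 J
Step 3: T_c = 1.597e-18 / 1.381e-23 = 1.157e+05 K

1.157e+05


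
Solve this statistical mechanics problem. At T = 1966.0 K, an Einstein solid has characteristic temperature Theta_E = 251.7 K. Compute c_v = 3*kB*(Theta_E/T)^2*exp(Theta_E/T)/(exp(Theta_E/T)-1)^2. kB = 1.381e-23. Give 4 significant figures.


Step 1: x = Theta_E/T = 251.7/1966.0 = 0.128
Step 2: x^2 = 0.01639
Step 3: exp(x) = 1.137
Step 4: c_v = 3*1.381e-23*0.01639*1.137/(1.137-1)^2 = 4.137e-23

4.137e-23


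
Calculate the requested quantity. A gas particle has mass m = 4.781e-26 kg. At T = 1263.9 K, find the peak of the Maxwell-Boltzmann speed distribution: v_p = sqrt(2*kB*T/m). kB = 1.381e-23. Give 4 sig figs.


Step 1: Numerator = 2*kB*T = 2*1.381e-23*1263.9 = 3.491e-20
Step 2: Ratio = 3.491e-20 / 4.781e-26 = 7.302e+05
Step 3: v_p = sqrt(7.302e+05) = 854.5 m/s

854.5


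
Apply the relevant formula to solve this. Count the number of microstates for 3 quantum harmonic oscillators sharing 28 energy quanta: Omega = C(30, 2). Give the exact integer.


Step 1: Use binomial coefficient C(30, 2)
Step 2: Numerator = 30! / 28!
Step 3: Denominator = 2!
Step 4: Omega = 435

435


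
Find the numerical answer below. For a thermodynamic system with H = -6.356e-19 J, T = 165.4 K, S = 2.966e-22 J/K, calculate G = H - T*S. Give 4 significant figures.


Step 1: T*S = 165.4 * 2.966e-22 = 4.906e-20 J
Step 2: G = H - T*S = -6.356e-19 - 4.906e-20
Step 3: G = -6.847e-19 J

-6.847e-19


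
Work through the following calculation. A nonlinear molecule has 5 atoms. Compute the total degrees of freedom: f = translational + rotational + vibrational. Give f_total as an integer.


Step 1: Translational DOF = 3
Step 2: Rotational DOF (nonlinear) = 3
Step 3: Vibrational DOF = 3*5 - 6 = 9
Step 4: Total = 3 + 3 + 9 = 15

15


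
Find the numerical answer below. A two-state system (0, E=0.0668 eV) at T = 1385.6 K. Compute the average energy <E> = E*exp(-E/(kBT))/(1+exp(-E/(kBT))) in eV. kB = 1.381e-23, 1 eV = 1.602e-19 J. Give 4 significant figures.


Step 1: beta*E = 0.0668*1.602e-19/(1.381e-23*1385.6) = 0.5593
Step 2: exp(-beta*E) = 0.5716
Step 3: <E> = 0.0668*0.5716/(1+0.5716) = 0.0243 eV

0.0243


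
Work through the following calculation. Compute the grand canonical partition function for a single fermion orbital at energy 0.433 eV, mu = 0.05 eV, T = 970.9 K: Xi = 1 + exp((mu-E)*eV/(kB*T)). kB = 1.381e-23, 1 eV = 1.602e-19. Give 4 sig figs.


Step 1: (mu - E) = 0.05 - 0.433 = -0.383 eV
Step 2: x = (mu-E)*eV/(kB*T) = -0.383*1.602e-19/(1.381e-23*970.9) = -4.576
Step 3: exp(x) = 0.0103
Step 4: Xi = 1 + 0.0103 = 1.01

1.01


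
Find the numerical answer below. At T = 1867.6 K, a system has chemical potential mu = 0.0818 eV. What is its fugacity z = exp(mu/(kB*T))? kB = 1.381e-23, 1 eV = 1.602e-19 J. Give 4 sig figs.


Step 1: Convert mu to Joules: 0.0818*1.602e-19 = 1.31e-20 J
Step 2: kB*T = 1.381e-23*1867.6 = 2.579e-20 J
Step 3: mu/(kB*T) = 0.5081
Step 4: z = exp(0.5081) = 1.662

1.662


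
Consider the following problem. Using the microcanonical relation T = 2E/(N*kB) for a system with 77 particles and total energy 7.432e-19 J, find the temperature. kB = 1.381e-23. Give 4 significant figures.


Step 1: Numerator = 2*E = 2*7.432e-19 = 1.486e-18 J
Step 2: Denominator = N*kB = 77*1.381e-23 = 1.063e-21
Step 3: T = 1.486e-18 / 1.063e-21 = 1398 K

1398


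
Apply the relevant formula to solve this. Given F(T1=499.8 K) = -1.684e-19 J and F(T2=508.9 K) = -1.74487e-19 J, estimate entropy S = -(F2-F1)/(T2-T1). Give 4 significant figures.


Step 1: dF = F2 - F1 = -1.74487e-19 - (-1.684e-19) = -6.087e-21 J
Step 2: dT = T2 - T1 = 508.9 - 499.8 = 9.1 K
Step 3: S = -dF/dT = -(-6.087e-21)/9.1 = 6.689e-22 J/K

6.689e-22


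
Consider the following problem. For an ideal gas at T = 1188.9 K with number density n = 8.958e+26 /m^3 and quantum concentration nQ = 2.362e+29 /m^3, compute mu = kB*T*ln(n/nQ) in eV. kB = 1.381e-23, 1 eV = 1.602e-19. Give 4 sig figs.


Step 1: n/nQ = 8.958e+26/2.362e+29 = 0.003793
Step 2: ln(n/nQ) = -5.575
Step 3: mu = kB*T*ln(n/nQ) = 1.642e-20*-5.575 = -9.153e-20 J
Step 4: Convert to eV: -9.153e-20/1.602e-19 = -0.5713 eV

-0.5713


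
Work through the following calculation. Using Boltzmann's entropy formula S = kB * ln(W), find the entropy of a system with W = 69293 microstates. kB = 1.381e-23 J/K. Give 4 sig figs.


Step 1: ln(W) = ln(69293) = 11.15
Step 2: S = kB * ln(W) = 1.381e-23 * 11.15
Step 3: S = 1.539e-22 J/K

1.539e-22


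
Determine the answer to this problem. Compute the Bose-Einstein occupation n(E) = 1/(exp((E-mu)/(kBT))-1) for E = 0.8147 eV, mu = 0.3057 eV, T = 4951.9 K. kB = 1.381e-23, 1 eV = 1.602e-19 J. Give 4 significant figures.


Step 1: (E - mu) = 0.509 eV
Step 2: x = (E-mu)*eV/(kB*T) = 0.509*1.602e-19/(1.381e-23*4951.9) = 1.192
Step 3: exp(x) = 3.295
Step 4: n = 1/(exp(x)-1) = 0.4357

0.4357


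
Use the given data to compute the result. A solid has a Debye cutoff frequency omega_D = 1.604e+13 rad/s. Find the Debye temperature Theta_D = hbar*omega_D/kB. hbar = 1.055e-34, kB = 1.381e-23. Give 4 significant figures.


Step 1: hbar*omega_D = 1.055e-34 * 1.604e+13 = 1.692e-21 J
Step 2: Theta_D = 1.692e-21 / 1.381e-23
Step 3: Theta_D = 122.5 K

122.5


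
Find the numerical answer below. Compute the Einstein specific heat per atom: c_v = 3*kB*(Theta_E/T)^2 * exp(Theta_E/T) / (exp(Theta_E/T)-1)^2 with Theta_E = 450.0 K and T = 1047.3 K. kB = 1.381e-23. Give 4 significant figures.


Step 1: x = Theta_E/T = 450.0/1047.3 = 0.4297
Step 2: x^2 = 0.1846
Step 3: exp(x) = 1.537
Step 4: c_v = 3*1.381e-23*0.1846*1.537/(1.537-1)^2 = 4.08e-23

4.08e-23


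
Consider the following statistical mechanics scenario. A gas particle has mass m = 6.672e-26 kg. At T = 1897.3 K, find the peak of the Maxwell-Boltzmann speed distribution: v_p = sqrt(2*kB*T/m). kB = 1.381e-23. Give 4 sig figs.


Step 1: Numerator = 2*kB*T = 2*1.381e-23*1897.3 = 5.24e-20
Step 2: Ratio = 5.24e-20 / 6.672e-26 = 7.854e+05
Step 3: v_p = sqrt(7.854e+05) = 886.2 m/s

886.2


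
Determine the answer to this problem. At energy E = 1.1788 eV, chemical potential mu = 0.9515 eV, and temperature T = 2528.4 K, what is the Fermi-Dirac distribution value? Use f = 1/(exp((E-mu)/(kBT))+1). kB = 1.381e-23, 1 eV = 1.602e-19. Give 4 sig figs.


Step 1: (E - mu) = 1.1788 - 0.9515 = 0.2273 eV
Step 2: Convert: (E-mu)*eV = 3.641e-20 J
Step 3: x = (E-mu)*eV/(kB*T) = 1.043
Step 4: f = 1/(exp(1.043)+1) = 0.2606

0.2606


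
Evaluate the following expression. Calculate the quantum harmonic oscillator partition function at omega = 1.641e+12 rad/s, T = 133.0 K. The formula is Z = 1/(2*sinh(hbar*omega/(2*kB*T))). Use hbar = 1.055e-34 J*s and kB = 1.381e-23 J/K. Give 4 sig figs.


Step 1: Compute x = hbar*omega/(kB*T) = 1.055e-34*1.641e+12/(1.381e-23*133.0) = 0.09426
Step 2: x/2 = 0.04713
Step 3: sinh(x/2) = 0.04715
Step 4: Z = 1/(2*0.04715) = 10.61

10.61


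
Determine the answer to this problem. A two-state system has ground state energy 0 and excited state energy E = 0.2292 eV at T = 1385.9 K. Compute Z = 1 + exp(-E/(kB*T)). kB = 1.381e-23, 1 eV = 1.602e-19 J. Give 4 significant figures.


Step 1: Compute beta*E = E*eV/(kB*T) = 0.2292*1.602e-19/(1.381e-23*1385.9) = 1.918
Step 2: exp(-beta*E) = exp(-1.918) = 0.1468
Step 3: Z = 1 + 0.1468 = 1.147

1.147


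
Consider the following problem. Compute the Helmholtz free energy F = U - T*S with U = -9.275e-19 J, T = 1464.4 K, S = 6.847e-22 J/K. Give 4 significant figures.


Step 1: T*S = 1464.4 * 6.847e-22 = 1.003e-18 J
Step 2: F = U - T*S = -9.275e-19 - 1.003e-18
Step 3: F = -1.93e-18 J

-1.93e-18


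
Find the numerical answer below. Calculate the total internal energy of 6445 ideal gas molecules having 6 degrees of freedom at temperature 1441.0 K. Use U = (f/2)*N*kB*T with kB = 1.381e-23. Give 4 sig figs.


Step 1: f/2 = 6/2 = 3.0
Step 2: N*kB*T = 6445*1.381e-23*1441.0 = 1.283e-16
Step 3: U = 3.0 * 1.283e-16 = 3.848e-16 J

3.848e-16


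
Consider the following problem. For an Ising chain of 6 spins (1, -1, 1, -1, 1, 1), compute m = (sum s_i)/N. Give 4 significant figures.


Step 1: Count up spins (+1): 4, down spins (-1): 2
Step 2: Total magnetization M = 4 - 2 = 2
Step 3: m = M/N = 2/6 = 0.3333

0.3333


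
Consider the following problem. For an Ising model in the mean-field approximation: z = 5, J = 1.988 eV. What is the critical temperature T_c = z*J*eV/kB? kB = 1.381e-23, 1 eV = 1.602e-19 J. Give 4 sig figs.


Step 1: z*J = 5*1.988 = 9.94 eV
Step 2: Convert to Joules: 9.94*1.602e-19 = 1.592e-18 J
Step 3: T_c = 1.592e-18 / 1.381e-23 = 1.153e+05 K

1.153e+05


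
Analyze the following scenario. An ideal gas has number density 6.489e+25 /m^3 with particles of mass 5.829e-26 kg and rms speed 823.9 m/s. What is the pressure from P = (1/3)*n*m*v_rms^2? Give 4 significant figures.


Step 1: v_rms^2 = 823.9^2 = 6.788e+05
Step 2: n*m = 6.489e+25*5.829e-26 = 3.782
Step 3: P = (1/3)*3.782*6.788e+05 = 8.559e+05 Pa

8.559e+05


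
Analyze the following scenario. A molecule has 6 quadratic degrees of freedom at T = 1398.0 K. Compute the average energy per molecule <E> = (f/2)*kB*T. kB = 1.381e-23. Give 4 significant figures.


Step 1: f/2 = 6/2 = 3
Step 2: kB*T = 1.381e-23 * 1398.0 = 1.931e-20
Step 3: <E> = 3 * 1.931e-20 = 5.792e-20 J

5.792e-20


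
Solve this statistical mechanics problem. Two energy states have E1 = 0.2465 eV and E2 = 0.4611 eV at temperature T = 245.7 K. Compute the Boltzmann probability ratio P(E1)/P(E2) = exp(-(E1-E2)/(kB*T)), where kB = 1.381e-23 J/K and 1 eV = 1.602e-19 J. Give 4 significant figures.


Step 1: Compute energy difference dE = E1 - E2 = 0.2465 - 0.4611 = -0.2146 eV
Step 2: Convert to Joules: dE_J = -0.2146 * 1.602e-19 = -3.438e-20 J
Step 3: Compute exponent = -dE_J / (kB * T) = -(-3.438e-20) / (1.381e-23 * 245.7) = 10.13
Step 4: P(E1)/P(E2) = exp(10.13) = 2.513e+04

2.513e+04


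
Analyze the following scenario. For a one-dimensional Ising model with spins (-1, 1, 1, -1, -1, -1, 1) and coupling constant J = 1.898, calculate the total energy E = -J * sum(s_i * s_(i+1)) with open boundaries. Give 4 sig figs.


Step 1: Nearest-neighbor products: -1, 1, -1, 1, 1, -1
Step 2: Sum of products = 0
Step 3: E = -1.898 * 0 = 0

0


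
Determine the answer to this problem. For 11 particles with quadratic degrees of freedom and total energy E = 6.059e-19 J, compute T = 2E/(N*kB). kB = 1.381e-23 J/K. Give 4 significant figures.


Step 1: Numerator = 2*E = 2*6.059e-19 = 1.212e-18 J
Step 2: Denominator = N*kB = 11*1.381e-23 = 1.519e-22
Step 3: T = 1.212e-18 / 1.519e-22 = 7977 K

7977


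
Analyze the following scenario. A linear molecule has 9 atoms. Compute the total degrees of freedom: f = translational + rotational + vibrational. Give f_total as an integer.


Step 1: Translational DOF = 3
Step 2: Rotational DOF (linear) = 2
Step 3: Vibrational DOF = 3*9 - 5 = 22
Step 4: Total = 3 + 2 + 22 = 27

27


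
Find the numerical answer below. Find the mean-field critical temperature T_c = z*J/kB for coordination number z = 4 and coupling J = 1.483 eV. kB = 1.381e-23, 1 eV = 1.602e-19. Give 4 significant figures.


Step 1: z*J = 4*1.483 = 5.932 eV
Step 2: Convert to Joules: 5.932*1.602e-19 = 9.503e-19 J
Step 3: T_c = 9.503e-19 / 1.381e-23 = 6.881e+04 K

6.881e+04


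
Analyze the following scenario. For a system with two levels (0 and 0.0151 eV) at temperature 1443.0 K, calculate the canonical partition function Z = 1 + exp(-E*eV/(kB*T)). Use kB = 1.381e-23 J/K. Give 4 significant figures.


Step 1: Compute beta*E = E*eV/(kB*T) = 0.0151*1.602e-19/(1.381e-23*1443.0) = 0.1214
Step 2: exp(-beta*E) = exp(-0.1214) = 0.8857
Step 3: Z = 1 + 0.8857 = 1.886

1.886


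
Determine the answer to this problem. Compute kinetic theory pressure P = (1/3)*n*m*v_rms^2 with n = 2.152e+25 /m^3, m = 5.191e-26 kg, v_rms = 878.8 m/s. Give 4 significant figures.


Step 1: v_rms^2 = 878.8^2 = 7.723e+05
Step 2: n*m = 2.152e+25*5.191e-26 = 1.117
Step 3: P = (1/3)*1.117*7.723e+05 = 2.876e+05 Pa

2.876e+05


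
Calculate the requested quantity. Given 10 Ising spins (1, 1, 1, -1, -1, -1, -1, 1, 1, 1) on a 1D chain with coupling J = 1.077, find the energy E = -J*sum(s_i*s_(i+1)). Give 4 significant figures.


Step 1: Nearest-neighbor products: 1, 1, -1, 1, 1, 1, -1, 1, 1
Step 2: Sum of products = 5
Step 3: E = -1.077 * 5 = -5.385

-5.385


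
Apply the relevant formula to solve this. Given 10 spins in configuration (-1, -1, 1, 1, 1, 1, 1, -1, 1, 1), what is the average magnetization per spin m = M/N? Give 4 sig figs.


Step 1: Count up spins (+1): 7, down spins (-1): 3
Step 2: Total magnetization M = 7 - 3 = 4
Step 3: m = M/N = 4/10 = 0.4

0.4


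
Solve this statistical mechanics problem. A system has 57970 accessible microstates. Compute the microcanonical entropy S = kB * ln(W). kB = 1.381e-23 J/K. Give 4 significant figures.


Step 1: ln(W) = ln(57970) = 10.97
Step 2: S = kB * ln(W) = 1.381e-23 * 10.97
Step 3: S = 1.515e-22 J/K

1.515e-22


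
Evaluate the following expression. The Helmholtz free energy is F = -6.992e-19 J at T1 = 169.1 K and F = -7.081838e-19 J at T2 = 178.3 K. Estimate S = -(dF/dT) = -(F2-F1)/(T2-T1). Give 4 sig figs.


Step 1: dF = F2 - F1 = -7.081838e-19 - (-6.992e-19) = -8.9838e-21 J
Step 2: dT = T2 - T1 = 178.3 - 169.1 = 9.2 K
Step 3: S = -dF/dT = -(-8.9838e-21)/9.2 = 9.765e-22 J/K

9.765e-22


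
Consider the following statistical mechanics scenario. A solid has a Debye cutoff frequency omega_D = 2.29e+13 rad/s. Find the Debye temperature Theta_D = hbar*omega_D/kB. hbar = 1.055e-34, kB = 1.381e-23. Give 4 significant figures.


Step 1: hbar*omega_D = 1.055e-34 * 2.29e+13 = 2.416e-21 J
Step 2: Theta_D = 2.416e-21 / 1.381e-23
Step 3: Theta_D = 174.9 K

174.9


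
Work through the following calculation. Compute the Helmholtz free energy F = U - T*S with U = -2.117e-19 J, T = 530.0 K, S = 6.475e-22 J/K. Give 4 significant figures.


Step 1: T*S = 530.0 * 6.475e-22 = 3.432e-19 J
Step 2: F = U - T*S = -2.117e-19 - 3.432e-19
Step 3: F = -5.549e-19 J

-5.549e-19


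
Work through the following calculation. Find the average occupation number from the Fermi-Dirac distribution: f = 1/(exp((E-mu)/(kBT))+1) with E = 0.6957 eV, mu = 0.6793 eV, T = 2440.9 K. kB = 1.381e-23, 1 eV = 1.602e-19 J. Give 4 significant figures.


Step 1: (E - mu) = 0.6957 - 0.6793 = 0.0164 eV
Step 2: Convert: (E-mu)*eV = 2.627e-21 J
Step 3: x = (E-mu)*eV/(kB*T) = 0.07794
Step 4: f = 1/(exp(0.07794)+1) = 0.4805

0.4805


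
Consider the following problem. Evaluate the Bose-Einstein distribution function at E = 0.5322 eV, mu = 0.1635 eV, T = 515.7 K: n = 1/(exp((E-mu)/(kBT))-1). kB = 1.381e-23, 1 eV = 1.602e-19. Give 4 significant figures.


Step 1: (E - mu) = 0.3687 eV
Step 2: x = (E-mu)*eV/(kB*T) = 0.3687*1.602e-19/(1.381e-23*515.7) = 8.294
Step 3: exp(x) = 3998
Step 4: n = 1/(exp(x)-1) = 0.0002502

0.0002502


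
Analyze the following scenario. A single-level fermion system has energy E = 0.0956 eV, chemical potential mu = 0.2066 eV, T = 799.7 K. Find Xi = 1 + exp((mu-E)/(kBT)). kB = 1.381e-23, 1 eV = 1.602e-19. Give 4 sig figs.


Step 1: (mu - E) = 0.2066 - 0.0956 = 0.111 eV
Step 2: x = (mu-E)*eV/(kB*T) = 0.111*1.602e-19/(1.381e-23*799.7) = 1.61
Step 3: exp(x) = 5.004
Step 4: Xi = 1 + 5.004 = 6.004

6.004


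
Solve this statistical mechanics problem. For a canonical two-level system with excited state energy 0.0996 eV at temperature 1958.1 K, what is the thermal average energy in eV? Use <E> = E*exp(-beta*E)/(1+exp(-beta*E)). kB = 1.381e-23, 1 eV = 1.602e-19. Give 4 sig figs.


Step 1: beta*E = 0.0996*1.602e-19/(1.381e-23*1958.1) = 0.5901
Step 2: exp(-beta*E) = 0.5543
Step 3: <E> = 0.0996*0.5543/(1+0.5543) = 0.03552 eV

0.03552


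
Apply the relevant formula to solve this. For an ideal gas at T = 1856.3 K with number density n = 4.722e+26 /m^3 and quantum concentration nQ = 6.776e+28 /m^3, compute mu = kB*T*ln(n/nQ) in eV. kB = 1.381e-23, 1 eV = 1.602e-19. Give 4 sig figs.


Step 1: n/nQ = 4.722e+26/6.776e+28 = 0.006969
Step 2: ln(n/nQ) = -4.966
Step 3: mu = kB*T*ln(n/nQ) = 2.564e-20*-4.966 = -1.273e-19 J
Step 4: Convert to eV: -1.273e-19/1.602e-19 = -0.7947 eV

-0.7947


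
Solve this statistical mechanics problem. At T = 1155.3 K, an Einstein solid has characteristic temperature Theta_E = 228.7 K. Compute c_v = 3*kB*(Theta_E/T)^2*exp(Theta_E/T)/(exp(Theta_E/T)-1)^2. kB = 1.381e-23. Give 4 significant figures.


Step 1: x = Theta_E/T = 228.7/1155.3 = 0.198
Step 2: x^2 = 0.03919
Step 3: exp(x) = 1.219
Step 4: c_v = 3*1.381e-23*0.03919*1.219/(1.219-1)^2 = 4.129e-23

4.129e-23


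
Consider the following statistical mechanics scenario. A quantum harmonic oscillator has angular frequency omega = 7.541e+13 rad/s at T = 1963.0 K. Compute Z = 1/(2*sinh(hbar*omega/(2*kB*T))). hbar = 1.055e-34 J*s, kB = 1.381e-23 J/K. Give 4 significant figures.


Step 1: Compute x = hbar*omega/(kB*T) = 1.055e-34*7.541e+13/(1.381e-23*1963.0) = 0.2935
Step 2: x/2 = 0.1467
Step 3: sinh(x/2) = 0.1473
Step 4: Z = 1/(2*0.1473) = 3.395

3.395
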